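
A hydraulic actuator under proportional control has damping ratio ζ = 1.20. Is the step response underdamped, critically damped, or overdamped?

Since ζ = 1.20 > 1, the system is overdamped.

overdamped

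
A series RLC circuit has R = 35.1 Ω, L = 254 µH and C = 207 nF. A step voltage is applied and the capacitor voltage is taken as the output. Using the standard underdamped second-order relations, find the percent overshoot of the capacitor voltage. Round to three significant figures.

For a series RLC circuit (capacitor voltage as output), ω_n = 1/√(LC) = 1/√(254 µH · 207 nF) = 138000 rad/s.
ζ = (R/2)·√(C/L) = (35.1/2)·√(207 nF/254 µH) = 0.501.
%OS = 100 e^{−πζ/√(1−ζ²)} with ζ = 0.501 gives 16.2%.

%OS ≈ 16.2%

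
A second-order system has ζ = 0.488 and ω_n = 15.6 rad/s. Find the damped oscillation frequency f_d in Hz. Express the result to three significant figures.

ω_d = ω_n√(1−ζ²) = 15.6·√0.762 = 13.6 rad/s.
f_d = ω_d/(2π) = 2.17 Hz.

f_d ≈ 2.17 Hz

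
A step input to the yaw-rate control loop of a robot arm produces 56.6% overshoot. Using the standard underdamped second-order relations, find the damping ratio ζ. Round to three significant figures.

ζ ≈ 0.178

ζ = −ln(OS)/√(π² + (ln OS)²). With OS = 0.566, ln OS = −0.5692 and ζ = 0.5692/3.193 = 0.178.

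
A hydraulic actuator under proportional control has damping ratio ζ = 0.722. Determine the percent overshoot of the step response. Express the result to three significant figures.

%OS ≈ 3.77%

For an underdamped second-order system, %OS = 100·exp(−πζ/√(1−ζ²)).
πζ/√(1−ζ²) = π·0.722/√(1−0.521) = 3.278, so %OS = 100·e^(−3.278) = 3.77%.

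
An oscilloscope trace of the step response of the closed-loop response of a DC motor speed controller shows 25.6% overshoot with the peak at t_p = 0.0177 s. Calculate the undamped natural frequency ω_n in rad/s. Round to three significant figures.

From the overshoot, ζ = −ln(OS)/√(π²+ln²(OS)) = 0.398.
From t_p = π/ω_d, ω_d = π/0.0177 = 177 rad/s, so ω_n = ω_d/√(1−ζ²) = 193 rad/s.

ω_n ≈ 193 rad/s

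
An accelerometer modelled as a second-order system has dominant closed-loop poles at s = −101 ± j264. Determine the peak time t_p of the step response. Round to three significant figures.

t_p = π/ω_d with ω_d = 264 (the imaginary part), so t_p = 0.0119 s.

t_p ≈ 0.0119 s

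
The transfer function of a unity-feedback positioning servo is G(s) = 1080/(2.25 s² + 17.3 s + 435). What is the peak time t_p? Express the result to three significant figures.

Dividing through by 2.25: denominator becomes s² + 7.689 s + 193.3.
So ω_n = √193.3 = 13.9 rad/s and ζ = 7.689/(2·13.9) = 0.276.
ω_d = ω_n√(1−ζ²) = 13.4 rad/s. t_p = π/ω_d = 0.235 s.

t_p ≈ 0.235 s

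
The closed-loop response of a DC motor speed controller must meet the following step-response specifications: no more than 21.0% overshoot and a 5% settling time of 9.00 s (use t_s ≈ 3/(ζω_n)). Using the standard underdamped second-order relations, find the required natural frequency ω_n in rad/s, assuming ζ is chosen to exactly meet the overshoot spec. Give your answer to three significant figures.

Inverting the overshoot relation: ζ = |ln 0.210|/√(π² + ln²0.210) = 0.445.
Then ω_n = 3/(ζ t_s) = 3/(0.445 × 9.00) = 0.749 rad/s.

ω_n ≈ 0.749 rad/s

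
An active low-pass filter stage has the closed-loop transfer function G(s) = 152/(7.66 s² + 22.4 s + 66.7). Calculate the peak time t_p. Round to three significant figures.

t_p ≈ 1.23 s

Dividing through by 7.66: denominator becomes s² + 2.924 s + 8.708.
So ω_n = √8.708 = 2.95 rad/s and ζ = 2.924/(2·2.95) = 0.495.
The damped frequency ω_d = ω_n√(1−ζ²) = 2.56 rad/s. t_p = π/ω_d = 1.23 s.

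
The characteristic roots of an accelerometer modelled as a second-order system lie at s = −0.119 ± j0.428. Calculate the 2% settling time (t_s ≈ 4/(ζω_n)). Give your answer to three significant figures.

For poles at −σ ± jω_d, ζω_n = σ = 0.119, so t_s ≈ 4/σ = 33.6 s.

t_s ≈ 33.6 s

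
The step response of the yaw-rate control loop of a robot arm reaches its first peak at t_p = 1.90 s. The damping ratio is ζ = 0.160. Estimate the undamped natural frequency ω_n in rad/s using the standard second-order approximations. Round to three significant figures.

Peak time t_p = π/ω_d, so ω_d = π/t_p = π/1.90 = 1.65 rad/s.
ω_n = ω_d/√(1−ζ²) = 1.65/√0.974 = 1.68 rad/s.

ω_n ≈ 1.68 rad/s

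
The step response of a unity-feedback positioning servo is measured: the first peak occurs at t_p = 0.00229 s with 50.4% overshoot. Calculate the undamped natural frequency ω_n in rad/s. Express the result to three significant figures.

ζ from %OS: ζ = |ln 0.504|/√(π²+ln²0.504) = 0.213.
From t_p = π/ω_d, ω_d = π/0.00229 = 1370 rad/s, so ω_n = ω_d/√(1−ζ²) = 1400 rad/s.

ω_n ≈ 1400 rad/s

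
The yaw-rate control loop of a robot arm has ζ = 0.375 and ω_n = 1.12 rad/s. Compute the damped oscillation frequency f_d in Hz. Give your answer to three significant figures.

f_d ≈ 0.165 Hz

ω_d = ω_n√(1−ζ²) = 1.12·√0.859 = 1.04 rad/s.
f_d = ω_d/(2π) = 0.165 Hz.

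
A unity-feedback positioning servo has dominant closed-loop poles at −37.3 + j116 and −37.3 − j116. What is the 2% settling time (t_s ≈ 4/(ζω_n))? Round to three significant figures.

For poles at −σ ± jω_d, ζω_n = σ = 37.3, so t_s ≈ 4/σ = 0.107 s.

t_s ≈ 0.107 s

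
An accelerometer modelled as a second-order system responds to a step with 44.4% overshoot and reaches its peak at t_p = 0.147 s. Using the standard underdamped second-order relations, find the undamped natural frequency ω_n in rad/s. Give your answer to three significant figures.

From the overshoot, ζ = −ln(OS)/√(π²+ln²(OS)) = 0.250.
From t_p = π/ω_d, ω_d = π/0.147 = 21.4 rad/s, so ω_n = ω_d/√(1−ζ²) = 22.1 rad/s.

ω_n ≈ 22.1 rad/s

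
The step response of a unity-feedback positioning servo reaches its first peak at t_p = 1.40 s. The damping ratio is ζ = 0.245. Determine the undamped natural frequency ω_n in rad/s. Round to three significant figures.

Peak time t_p = π/ω_d, so ω_d = π/t_p = π/1.40 = 2.24 rad/s.
ω_n = ω_d/√(1−ζ²) = 2.24/√0.940 = 2.31 rad/s.

ω_n ≈ 2.31 rad/s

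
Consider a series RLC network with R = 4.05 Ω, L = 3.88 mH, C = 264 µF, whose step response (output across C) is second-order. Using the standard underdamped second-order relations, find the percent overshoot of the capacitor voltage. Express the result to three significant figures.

%OS ≈ 14.2%

For a series RLC circuit (capacitor voltage as output), ω_n = 1/√(LC) = 1/√(3.88 mH · 264 µF) = 988 rad/s.
ζ = (R/2)·√(C/L) = (4.05/2)·√(264 µF/3.88 mH) = 0.528.
Overshoot: exp(−π·0.528/√(1−0.528²)) = 0.142, i.e. 14.2%.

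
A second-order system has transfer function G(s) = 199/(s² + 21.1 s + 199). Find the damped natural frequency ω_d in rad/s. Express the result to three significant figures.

ω_d ≈ 9.36 rad/s

Comparing the denominator to s² + 2ζω_n s + ω_n²: ω_n = √199 = 14.1 rad/s, and 2ζω_n = 21.1 so ζ = 21.1/(2·14.1) = 0.748.
ω_d = ω_n√(1−ζ²) = 9.36 rad/s.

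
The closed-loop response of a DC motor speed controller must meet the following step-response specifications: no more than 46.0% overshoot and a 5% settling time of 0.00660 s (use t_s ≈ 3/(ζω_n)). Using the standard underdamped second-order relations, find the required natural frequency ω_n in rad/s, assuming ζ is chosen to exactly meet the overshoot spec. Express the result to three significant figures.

ω_n ≈ 1890 rad/s

From %OS = 100·exp(−πζ/√(1−ζ²)), invert to get ζ = −ln(OS)/√(π² + ln²(OS)) with OS = 0.460.
−ln 0.460 = 0.7765, so ζ = 0.7765/√(π² + 0.6030) = 0.240.
From t_s ≈ 3/(ζω_n): ω_n = 3/(ζ·t_s) = 3/(0.240·0.00660) = 1890 rad/s.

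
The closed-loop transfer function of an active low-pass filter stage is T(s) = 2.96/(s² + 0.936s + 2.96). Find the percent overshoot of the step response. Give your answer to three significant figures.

Matching coefficients with s² + 2ζω_n s + ω_n² gives ω_n² = 2.96 ⇒ ω_n = 1.72 rad/s, and ζ = 0.936/(2ω_n) = 0.272.
%OS = 100 e^{−πζ/√(1−ζ²)} with ζ = 0.272 gives 41.1%.

%OS ≈ 41.1%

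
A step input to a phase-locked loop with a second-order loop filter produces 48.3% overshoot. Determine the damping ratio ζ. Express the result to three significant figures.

ζ ≈ 0.226

ζ = −ln(OS)/√(π² + (ln OS)²). With OS = 0.483, ln OS = −0.7277 and ζ = 0.7277/3.225 = 0.226.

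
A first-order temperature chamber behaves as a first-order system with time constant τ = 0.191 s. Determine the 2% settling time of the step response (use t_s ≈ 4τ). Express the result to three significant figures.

t_s ≈ 0.764 s

t_s ≈ 4τ = 0.764 s.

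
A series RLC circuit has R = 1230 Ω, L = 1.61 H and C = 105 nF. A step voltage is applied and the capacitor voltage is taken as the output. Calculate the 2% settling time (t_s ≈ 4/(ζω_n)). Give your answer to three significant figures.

For a series RLC circuit (capacitor voltage as output), ω_n = 1/√(LC) = 1/√(1.61 H · 105 nF) = 2430 rad/s.
ζ = (R/2)·√(C/L) = (1230/2)·√(105 nF/1.61 H) = 0.157.
t_s ≈ 4/(ζω_n) = 0.0105 s.

t_s ≈ 0.0105 s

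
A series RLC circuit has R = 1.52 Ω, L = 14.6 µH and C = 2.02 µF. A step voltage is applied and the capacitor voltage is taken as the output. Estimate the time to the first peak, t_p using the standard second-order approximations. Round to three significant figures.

For a series RLC circuit (capacitor voltage as output), ω_n = 1/√(LC) = 1/√(14.6 µH · 2.02 µF) = 184000 rad/s.
ζ = (R/2)·√(C/L) = (1.52/2)·√(2.02 µF/14.6 µH) = 0.283.
ω_d = 184000·√(1 − 0.283²) = 177000 rad/s. t_p = π/ω_d = 0.0000178 s.

t_p ≈ 0.0000178 s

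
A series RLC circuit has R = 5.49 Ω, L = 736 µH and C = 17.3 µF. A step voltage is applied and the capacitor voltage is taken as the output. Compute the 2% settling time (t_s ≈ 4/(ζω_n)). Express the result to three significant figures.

For a series RLC circuit (capacitor voltage as output), ω_n = 1/√(LC) = 1/√(736 µH · 17.3 µF) = 8860 rad/s.
ζ = (R/2)·√(C/L) = (5.49/2)·√(17.3 µF/736 µH) = 0.421.
t_s ≈ 4/(ζω_n) = 0.00107 s.

t_s ≈ 0.00107 s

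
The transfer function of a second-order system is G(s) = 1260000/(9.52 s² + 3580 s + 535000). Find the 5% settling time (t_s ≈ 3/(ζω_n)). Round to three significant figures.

t_s ≈ 0.0160 s

Dividing through by 9.52: denominator becomes s² + 376.1 s + 56200.
So ω_n = √56200 = 237 rad/s and ζ = 376.1/(2·237) = 0.793.
t_s ≈ 3/(ζω_n) = 0.0160 s.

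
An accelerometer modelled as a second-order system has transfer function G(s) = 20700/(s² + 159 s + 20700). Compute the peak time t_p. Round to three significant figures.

Comparing the denominator to s² + 2ζω_n s + ω_n²: ω_n = √20700 = 144 rad/s, and 2ζω_n = 159 so ζ = 159/(2·144) = 0.553.
ω_d = 144·√(1 − 0.553²) = 120 rad/s. Then t_p = π/ω_d = 0.0262 s.

t_p ≈ 0.0262 s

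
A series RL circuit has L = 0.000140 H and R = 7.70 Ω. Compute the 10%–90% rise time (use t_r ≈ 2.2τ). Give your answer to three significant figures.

t_r ≈ 0.0000400 s

τ = L/R = 0.000140/7.70 = 0.0000182 s.
t_r ≈ 2.2τ = 0.0000400 s.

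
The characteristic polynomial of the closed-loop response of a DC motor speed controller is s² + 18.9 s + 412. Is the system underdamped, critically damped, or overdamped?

a² − 4b = 18.9² − 4·412 < 0 (complex roots); the system is underdamped.

underdamped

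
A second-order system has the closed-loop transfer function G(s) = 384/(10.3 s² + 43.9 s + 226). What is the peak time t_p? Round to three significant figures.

Dividing through by 10.3: denominator becomes s² + 4.262 s + 21.94.
So ω_n = √21.94 = 4.68 rad/s and ζ = 4.262/(2·4.68) = 0.455.
The damped frequency ω_d = ω_n√(1−ζ²) = 4.17 rad/s. t_p = π/ω_d = 0.753 s.

t_p ≈ 0.753 s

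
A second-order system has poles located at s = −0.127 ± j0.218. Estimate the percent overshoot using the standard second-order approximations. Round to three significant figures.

%OS ≈ 16.0%

With σ = 0.127, ω_d = 0.218: ω_n = √(σ²+ω_d²) = 0.252 rad/s, ζ = σ/ω_n = 0.503.
%OS = 100 e^{−πζ/√(1−ζ²)} with ζ = 0.503 gives 16.0%.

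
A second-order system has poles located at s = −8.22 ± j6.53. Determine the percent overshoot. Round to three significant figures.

%OS ≈ 1.92%

With σ = 8.22, ω_d = 6.53: ω_n = √(σ²+ω_d²) = 10.5 rad/s, ζ = σ/ω_n = 0.783.
%OS = 100·exp(−πζ/√(1−ζ²)) = 1.92%.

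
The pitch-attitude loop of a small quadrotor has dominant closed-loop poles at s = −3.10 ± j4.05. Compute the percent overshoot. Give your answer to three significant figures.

The poles are at −σ ± jω_d with σ = 3.10 and ω_d = 4.05, so ω_n = √(σ²+ω_d²) = 5.10 rad/s and ζ = σ/ω_n = 0.608.
%OS = 100·exp(−πζ/√(1−ζ²)) = 9.03%.

%OS ≈ 9.03%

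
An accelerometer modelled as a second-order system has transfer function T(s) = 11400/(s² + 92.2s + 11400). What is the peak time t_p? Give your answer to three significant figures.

Comparing the denominator to s² + 2ζω_n s + ω_n²: ω_n = √11400 = 107 rad/s, and 2ζω_n = 92.2 so ζ = 92.2/(2·107) = 0.432.
ω_d = 107·√(1 − 0.432²) = 96.3 rad/s. Then t_p = π/ω_d = 0.0326 s.

t_p ≈ 0.0326 s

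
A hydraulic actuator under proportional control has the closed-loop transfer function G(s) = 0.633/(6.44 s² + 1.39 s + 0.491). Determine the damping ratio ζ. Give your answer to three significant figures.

ζ ≈ 0.391

Dividing through by 6.44: denominator becomes s² + 0.2158 s + 0.07624.
So ω_n = √0.07624 = 0.276 rad/s and ζ = 0.2158/(2·0.276) = 0.391.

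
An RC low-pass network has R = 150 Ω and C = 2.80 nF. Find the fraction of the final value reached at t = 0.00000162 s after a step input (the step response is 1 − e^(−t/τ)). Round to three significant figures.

y/y_∞ ≈ 0.979

τ = RC = 150 × 2.80 nF = 0.000000420 s.
y(t)/y_∞ = 1 − e^(−t/τ) = 1 − e^(−0.00000162/0.000000420) = 1 − e^(−3.86) = 0.979.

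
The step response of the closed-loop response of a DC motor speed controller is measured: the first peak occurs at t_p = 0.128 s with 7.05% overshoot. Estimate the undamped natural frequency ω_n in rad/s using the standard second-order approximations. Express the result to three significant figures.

ζ from %OS: ζ = |ln 0.0705|/√(π²+ln²0.0705) = 0.645.
From t_p = π/ω_d, ω_d = π/0.128 = 24.5 rad/s, so ω_n = ω_d/√(1−ζ²) = 32.1 rad/s.

ω_n ≈ 32.1 rad/s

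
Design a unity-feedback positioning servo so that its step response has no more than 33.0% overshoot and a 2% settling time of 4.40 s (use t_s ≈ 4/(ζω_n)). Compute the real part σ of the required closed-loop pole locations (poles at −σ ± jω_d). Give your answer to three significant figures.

σ ≈ 0.909

The settling-time spec alone fixes σ = ζω_n = 4/t_s = 4/4.40 = 0.909.
(Overshoot then fixes ζ = 0.333 and hence ω_d = σ·√(1−ζ²)/ζ = 2.58 rad/s.)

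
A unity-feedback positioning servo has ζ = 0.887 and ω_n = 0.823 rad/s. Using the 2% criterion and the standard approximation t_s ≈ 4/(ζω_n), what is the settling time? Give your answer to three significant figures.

t_s ≈ 5.48 s

t_s ≈ 4/(ζω_n) = 4/(0.887 × 0.823) = 5.48 s.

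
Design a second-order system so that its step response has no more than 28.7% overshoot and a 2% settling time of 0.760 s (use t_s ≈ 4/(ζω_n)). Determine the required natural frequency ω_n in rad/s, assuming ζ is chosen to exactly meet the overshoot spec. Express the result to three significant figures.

From %OS = 100·exp(−πζ/√(1−ζ²)), invert to get ζ = −ln(OS)/√(π² + ln²(OS)) with OS = 0.287.
−ln 0.287 = 1.248, so ζ = 1.248/√(π² + 1.558) = 0.369.
Then ω_n = 4/(ζ t_s) = 4/(0.369 × 0.760) = 14.3 rad/s.

ω_n ≈ 14.3 rad/s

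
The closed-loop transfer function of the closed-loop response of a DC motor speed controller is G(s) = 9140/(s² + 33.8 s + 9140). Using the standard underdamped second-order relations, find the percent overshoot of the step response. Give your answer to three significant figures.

Matching coefficients with s² + 2ζω_n s + ω_n² gives ω_n² = 9140 ⇒ ω_n = 95.6 rad/s, and ζ = 33.8/(2ω_n) = 0.177.
%OS = 100 e^{−πζ/√(1−ζ²)} with ζ = 0.177 gives 56.9%.

%OS ≈ 56.9%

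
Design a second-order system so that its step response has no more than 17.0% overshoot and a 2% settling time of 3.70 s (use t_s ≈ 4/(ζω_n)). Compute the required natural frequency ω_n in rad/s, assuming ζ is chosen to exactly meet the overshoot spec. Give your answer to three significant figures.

ω_n ≈ 2.20 rad/s

ζ = −ln(OS)/√(π² + (ln OS)²). With OS = 0.170, ln OS = −1.772 and ζ = 1.772/3.607 = 0.491.
Then ω_n = 4/(ζ t_s) = 4/(0.491 × 3.70) = 2.20 rad/s.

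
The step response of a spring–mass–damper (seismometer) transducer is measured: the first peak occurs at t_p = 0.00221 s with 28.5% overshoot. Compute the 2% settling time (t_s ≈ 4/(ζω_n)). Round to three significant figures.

t_s ≈ 0.00704 s

ζ from %OS: ζ = |ln 0.285|/√(π²+ln²0.285) = 0.371.
From t_p = π/ω_d, ω_d = π/0.00221 = 1420 rad/s, so ω_n = ω_d/√(1−ζ²) = 1530 rad/s.
t_s ≈ 4/(ζω_n) = 4/(0.371·1530) = 0.00704 s.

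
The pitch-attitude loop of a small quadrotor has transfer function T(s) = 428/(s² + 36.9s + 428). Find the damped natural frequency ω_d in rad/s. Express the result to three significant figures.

ω_d ≈ 9.36 rad/s

Comparing the denominator to s² + 2ζω_n s + ω_n²: ω_n = √428 = 20.7 rad/s, and 2ζω_n = 36.9 so ζ = 36.9/(2·20.7) = 0.892.
The damped frequency ω_d = ω_n√(1−ζ²) = 9.36 rad/s.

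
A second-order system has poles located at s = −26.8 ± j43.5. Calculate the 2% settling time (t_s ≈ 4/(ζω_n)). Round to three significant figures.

t_s ≈ 0.149 s

For poles at −σ ± jω_d, ζω_n = σ = 26.8, so t_s ≈ 4/σ = 0.149 s.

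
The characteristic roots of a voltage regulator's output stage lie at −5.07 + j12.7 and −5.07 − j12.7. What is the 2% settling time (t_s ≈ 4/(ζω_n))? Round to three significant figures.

For poles at −σ ± jω_d, ζω_n = σ = 5.07, so t_s ≈ 4/σ = 0.789 s.

t_s ≈ 0.789 s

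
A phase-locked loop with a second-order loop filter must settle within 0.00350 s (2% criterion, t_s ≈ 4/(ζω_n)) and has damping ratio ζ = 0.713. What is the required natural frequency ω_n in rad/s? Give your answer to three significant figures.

ω_n ≈ 1600 rad/s

Rearranging t_s ≈ 4/(ζω_n) gives ω_n = 4/(ζ·t_s) = 4/(0.713 × 0.00350) = 1600 rad/s.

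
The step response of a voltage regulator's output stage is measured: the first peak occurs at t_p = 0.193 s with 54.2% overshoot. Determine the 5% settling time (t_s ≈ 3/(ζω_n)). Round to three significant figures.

t_s ≈ 0.945 s

From the overshoot, ζ = −ln(OS)/√(π²+ln²(OS)) = 0.191.
From t_p = π/ω_d, ω_d = π/0.193 = 16.3 rad/s, so ω_n = ω_d/√(1−ζ²) = 16.6 rad/s.
t_s ≈ 3/(ζω_n) = 3/(0.191·16.6) = 0.945 s.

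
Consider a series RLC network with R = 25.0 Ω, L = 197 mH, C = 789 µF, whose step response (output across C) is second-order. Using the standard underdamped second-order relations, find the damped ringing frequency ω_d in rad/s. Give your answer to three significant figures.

ω_d ≈ 49.1 rad/s

For a series RLC circuit (capacitor voltage as output), ω_n = 1/√(LC) = 1/√(197 mH · 789 µF) = 80.2 rad/s.
ζ = (R/2)·√(C/L) = (25.0/2)·√(789 µF/197 mH) = 0.791.
The damped frequency ω_d = ω_n√(1−ζ²) = 49.1 rad/s.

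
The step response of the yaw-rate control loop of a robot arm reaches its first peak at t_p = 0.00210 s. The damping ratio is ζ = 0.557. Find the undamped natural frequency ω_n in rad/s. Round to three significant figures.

ω_n ≈ 1800 rad/s

Peak time t_p = π/ω_d, so ω_d = π/t_p = π/0.00210 = 1500 rad/s.
ω_n = ω_d/√(1−ζ²) = 1500/√0.690 = 1800 rad/s.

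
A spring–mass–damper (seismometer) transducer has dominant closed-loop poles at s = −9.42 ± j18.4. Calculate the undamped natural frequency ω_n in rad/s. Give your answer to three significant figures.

With σ = 9.42, ω_d = 18.4: ω_n = √(σ²+ω_d²) = 20.7 rad/s, ζ = σ/ω_n = 0.456.

ω_n ≈ 20.7 rad/s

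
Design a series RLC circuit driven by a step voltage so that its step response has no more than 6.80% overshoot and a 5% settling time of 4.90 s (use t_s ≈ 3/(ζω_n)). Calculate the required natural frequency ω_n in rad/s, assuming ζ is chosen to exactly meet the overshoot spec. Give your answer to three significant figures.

ω_n ≈ 0.942 rad/s

ζ = −ln(OS)/√(π² + (ln OS)²). With OS = 0.0680, ln OS = −2.688 and ζ = 2.688/4.135 = 0.650.
Then ω_n = 3/(ζ t_s) = 3/(0.650 × 4.90) = 0.942 rad/s.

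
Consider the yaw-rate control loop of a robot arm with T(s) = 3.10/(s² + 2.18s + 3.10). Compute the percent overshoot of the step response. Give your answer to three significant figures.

%OS ≈ 8.40%

Comparing the denominator to s² + 2ζω_n s + ω_n²: ω_n = √3.10 = 1.76 rad/s, and 2ζω_n = 2.18 so ζ = 2.18/(2·1.76) = 0.619.
%OS = 100·exp(−πζ/√(1−ζ²)) = 8.40%.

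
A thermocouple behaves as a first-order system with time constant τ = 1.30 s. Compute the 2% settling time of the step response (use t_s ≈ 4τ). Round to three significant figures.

t_s ≈ 4τ = 5.20 s.

t_s ≈ 5.20 s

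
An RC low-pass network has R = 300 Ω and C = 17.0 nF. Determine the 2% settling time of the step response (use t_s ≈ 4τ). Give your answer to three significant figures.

τ = RC = 300 × 17.0 nF = 0.00000510 s.
t_s ≈ 4τ = 0.0000204 s.

t_s ≈ 0.0000204 s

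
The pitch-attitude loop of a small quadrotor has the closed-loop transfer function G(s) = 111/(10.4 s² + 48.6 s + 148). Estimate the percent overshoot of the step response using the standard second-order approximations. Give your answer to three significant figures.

Dividing through by 10.4: denominator becomes s² + 4.673 s + 14.23.
So ω_n = √14.23 = 3.77 rad/s and ζ = 4.673/(2·3.77) = 0.619.
Overshoot: exp(−π·0.619/√(1−0.619²)) = 0.0839, i.e. 8.39%.

%OS ≈ 8.39%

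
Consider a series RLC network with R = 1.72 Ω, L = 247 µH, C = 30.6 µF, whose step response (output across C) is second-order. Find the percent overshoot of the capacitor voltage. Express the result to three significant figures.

%OS ≈ 36.9%

For a series RLC circuit (capacitor voltage as output), ω_n = 1/√(LC) = 1/√(247 µH · 30.6 µF) = 11500 rad/s.
ζ = (R/2)·√(C/L) = (1.72/2)·√(30.6 µF/247 µH) = 0.303.
Overshoot: exp(−π·0.303/√(1−0.303²)) = 0.369, i.e. 36.9%.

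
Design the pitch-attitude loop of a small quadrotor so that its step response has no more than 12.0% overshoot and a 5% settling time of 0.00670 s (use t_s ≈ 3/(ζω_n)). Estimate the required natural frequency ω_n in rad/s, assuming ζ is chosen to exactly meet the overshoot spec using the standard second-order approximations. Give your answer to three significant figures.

ζ = −ln(OS)/√(π² + (ln OS)²). With OS = 0.120, ln OS = −2.120 and ζ = 2.120/3.790 = 0.559.
Then ω_n = 3/(ζ t_s) = 3/(0.559 × 0.00670) = 800 rad/s.

ω_n ≈ 800 rad/s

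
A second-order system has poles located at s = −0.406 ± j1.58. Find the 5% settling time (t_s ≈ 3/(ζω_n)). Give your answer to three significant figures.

For poles at −σ ± jω_d, ζω_n = σ = 0.406, so t_s ≈ 3/σ = 7.39 s.

t_s ≈ 7.39 s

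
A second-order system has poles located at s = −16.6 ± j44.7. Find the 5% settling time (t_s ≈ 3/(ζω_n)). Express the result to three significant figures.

t_s ≈ 0.181 s

For poles at −σ ± jω_d, ζω_n = σ = 16.6, so t_s ≈ 3/σ = 0.181 s.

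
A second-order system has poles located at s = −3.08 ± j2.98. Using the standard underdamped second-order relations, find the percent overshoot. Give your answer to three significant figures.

With σ = 3.08, ω_d = 2.98: ω_n = √(σ²+ω_d²) = 4.29 rad/s, ζ = σ/ω_n = 0.719.
Overshoot: exp(−π·0.719/√(1−0.719²)) = 0.0389, i.e. 3.89%.

%OS ≈ 3.89%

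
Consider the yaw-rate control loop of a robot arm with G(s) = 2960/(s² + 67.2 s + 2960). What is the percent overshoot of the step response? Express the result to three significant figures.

%OS ≈ 8.49%

Matching coefficients with s² + 2ζω_n s + ω_n² gives ω_n² = 2960 ⇒ ω_n = 54.4 rad/s, and ζ = 67.2/(2ω_n) = 0.618.
%OS = 100 e^{−πζ/√(1−ζ²)} with ζ = 0.618 gives 8.49%.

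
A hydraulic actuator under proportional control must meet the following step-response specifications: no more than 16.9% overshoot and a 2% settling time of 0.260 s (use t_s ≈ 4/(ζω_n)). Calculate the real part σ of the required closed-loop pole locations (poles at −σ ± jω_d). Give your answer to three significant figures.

The settling-time spec alone fixes σ = ζω_n = 4/t_s = 4/0.260 = 15.4.
(Overshoot then fixes ζ = 0.493 and hence ω_d = σ·√(1−ζ²)/ζ = 27.2 rad/s.)

σ ≈ 15.4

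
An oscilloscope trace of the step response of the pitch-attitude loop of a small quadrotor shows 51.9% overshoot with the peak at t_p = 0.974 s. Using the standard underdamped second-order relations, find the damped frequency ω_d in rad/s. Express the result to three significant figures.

t_p = π/ω_d, so ω_d = π/0.974 = 3.23 rad/s.

ω_d ≈ 3.23 rad/s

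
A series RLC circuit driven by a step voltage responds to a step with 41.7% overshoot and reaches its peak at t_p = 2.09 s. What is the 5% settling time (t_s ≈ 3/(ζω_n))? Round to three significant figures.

From the overshoot, ζ = −ln(OS)/√(π²+ln²(OS)) = 0.268.
From t_p = π/ω_d, ω_d = π/2.09 = 1.50 rad/s, so ω_n = ω_d/√(1−ζ²) = 1.56 rad/s.
t_s ≈ 3/(ζω_n) = 3/(0.268·1.56) = 7.17 s.

t_s ≈ 7.17 s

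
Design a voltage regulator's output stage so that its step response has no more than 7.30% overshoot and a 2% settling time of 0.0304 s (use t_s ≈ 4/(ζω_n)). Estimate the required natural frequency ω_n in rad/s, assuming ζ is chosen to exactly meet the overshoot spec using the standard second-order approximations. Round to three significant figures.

From %OS = 100·exp(−πζ/√(1−ζ²)), invert to get ζ = −ln(OS)/√(π² + ln²(OS)) with OS = 0.0730.
−ln 0.0730 = 2.617, so ζ = 2.617/√(π² + 6.850) = 0.640.
Then ω_n = 4/(ζ t_s) = 4/(0.640 × 0.0304) = 206 rad/s.

ω_n ≈ 206 rad/s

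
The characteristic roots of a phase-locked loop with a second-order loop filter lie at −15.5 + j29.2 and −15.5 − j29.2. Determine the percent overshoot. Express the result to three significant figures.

|pole| = ω_n = √(15.5² + 29.2²) = 33.1 rad/s; ζ = cos θ = σ/ω_n = 0.469.
%OS = 100 e^{−πζ/√(1−ζ²)} with ζ = 0.469 gives 18.9%.

%OS ≈ 18.9%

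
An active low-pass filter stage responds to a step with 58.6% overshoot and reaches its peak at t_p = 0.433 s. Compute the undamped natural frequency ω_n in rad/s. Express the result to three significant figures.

ω_n ≈ 7.36 rad/s

The overshoot fixes ζ = −ln(OS)/√(π²+ln²(OS)) = 0.168.
t_p = π/ω_d ⇒ ω_d = 7.26 rad/s; then ω_n = ω_d/√(1−ζ²) = 7.36 rad/s.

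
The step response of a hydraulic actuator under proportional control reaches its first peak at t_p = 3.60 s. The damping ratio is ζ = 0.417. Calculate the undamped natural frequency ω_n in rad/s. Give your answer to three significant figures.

Peak time t_p = π/ω_d, so ω_d = π/t_p = π/3.60 = 0.873 rad/s.
ω_n = ω_d/√(1−ζ²) = 0.873/√0.826 = 0.960 rad/s.

ω_n ≈ 0.960 rad/s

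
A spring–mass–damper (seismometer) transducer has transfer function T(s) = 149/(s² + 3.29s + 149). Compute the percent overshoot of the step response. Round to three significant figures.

%OS ≈ 65.2%

ω_n = √149 = 12.2 rad/s; ζ = 3.29/(2·12.2) = 0.135.
%OS = 100·exp(−πζ/√(1−ζ²)) = 65.2%.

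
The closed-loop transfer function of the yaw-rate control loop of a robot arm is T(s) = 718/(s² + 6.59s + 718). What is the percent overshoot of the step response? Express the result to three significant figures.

%OS ≈ 67.8%

ω_n = √718 = 26.8 rad/s; ζ = 6.59/(2·26.8) = 0.123.
Overshoot: exp(−π·0.123/√(1−0.123²)) = 0.678, i.e. 67.8%.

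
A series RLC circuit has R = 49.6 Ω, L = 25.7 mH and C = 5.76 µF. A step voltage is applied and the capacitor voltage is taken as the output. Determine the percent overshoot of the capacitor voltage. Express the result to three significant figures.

For a series RLC circuit (capacitor voltage as output), ω_n = 1/√(LC) = 1/√(25.7 mH · 5.76 µF) = 2600 rad/s.
ζ = (R/2)·√(C/L) = (49.6/2)·√(5.76 µF/25.7 mH) = 0.371.
%OS = 100·exp(−πζ/√(1−ζ²)) = 28.5%.

%OS ≈ 28.5%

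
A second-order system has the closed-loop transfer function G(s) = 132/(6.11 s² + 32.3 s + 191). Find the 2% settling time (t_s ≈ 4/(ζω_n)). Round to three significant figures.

Dividing through by 6.11: denominator becomes s² + 5.286 s + 31.26.
So ω_n = √31.26 = 5.59 rad/s and ζ = 5.286/(2·5.59) = 0.473.
t_s ≈ 4/(ζω_n) = 1.51 s.

t_s ≈ 1.51 s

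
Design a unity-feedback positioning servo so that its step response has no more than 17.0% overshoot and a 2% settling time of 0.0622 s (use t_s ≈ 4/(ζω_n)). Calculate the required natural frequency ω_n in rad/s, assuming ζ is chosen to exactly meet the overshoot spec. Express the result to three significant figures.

From %OS = 100·exp(−πζ/√(1−ζ²)), invert to get ζ = −ln(OS)/√(π² + ln²(OS)) with OS = 0.170.
−ln 0.170 = 1.772, so ζ = 1.772/√(π² + 3.140) = 0.491.
Then ω_n = 4/(ζ t_s) = 4/(0.491 × 0.0622) = 131 rad/s.

ω_n ≈ 131 rad/s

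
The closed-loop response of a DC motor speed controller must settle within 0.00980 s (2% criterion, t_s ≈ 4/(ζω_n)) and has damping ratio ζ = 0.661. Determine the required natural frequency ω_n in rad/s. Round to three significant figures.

ω_n ≈ 617 rad/s

Rearranging t_s ≈ 4/(ζω_n) gives ω_n = 4/(ζ·t_s) = 4/(0.661 × 0.00980) = 617 rad/s.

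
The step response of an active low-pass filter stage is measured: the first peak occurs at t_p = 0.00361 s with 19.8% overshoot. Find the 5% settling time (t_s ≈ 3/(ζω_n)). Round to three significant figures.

t_s ≈ 0.00669 s

From the overshoot, ζ = −ln(OS)/√(π²+ln²(OS)) = 0.458.
t_p = π/ω_d ⇒ ω_d = 870 rad/s; then ω_n = ω_d/√(1−ζ²) = 979 rad/s.
t_s ≈ 3/(ζω_n) = 3/(0.458·979) = 0.00669 s.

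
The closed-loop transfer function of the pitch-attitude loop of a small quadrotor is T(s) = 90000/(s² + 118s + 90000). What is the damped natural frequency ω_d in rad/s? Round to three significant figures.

ω_d ≈ 294 rad/s

ω_n = √90000 = 300 rad/s; ζ = 118/(2·300) = 0.197.
ω_d = ω_n√(1−ζ²) = 294 rad/s.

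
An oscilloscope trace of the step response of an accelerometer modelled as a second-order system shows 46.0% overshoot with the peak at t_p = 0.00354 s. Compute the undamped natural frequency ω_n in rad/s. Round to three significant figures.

The overshoot fixes ζ = −ln(OS)/√(π²+ln²(OS)) = 0.240.
From t_p = π/ω_d, ω_d = π/0.00354 = 887 rad/s, so ω_n = ω_d/√(1−ζ²) = 914 rad/s.

ω_n ≈ 914 rad/s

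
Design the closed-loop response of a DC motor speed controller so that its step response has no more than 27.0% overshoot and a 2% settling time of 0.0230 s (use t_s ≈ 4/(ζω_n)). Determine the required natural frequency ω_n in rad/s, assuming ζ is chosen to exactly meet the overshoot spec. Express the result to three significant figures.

ω_n ≈ 452 rad/s

Inverting the overshoot relation: ζ = |ln 0.270|/√(π² + ln²0.270) = 0.385.
From t_s ≈ 4/(ζω_n): ω_n = 4/(ζ·t_s) = 4/(0.385·0.0230) = 452 rad/s.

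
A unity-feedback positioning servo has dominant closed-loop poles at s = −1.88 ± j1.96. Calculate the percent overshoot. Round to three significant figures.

The poles are at −σ ± jω_d with σ = 1.88 and ω_d = 1.96, so ω_n = √(σ²+ω_d²) = 2.72 rad/s and ζ = σ/ω_n = 0.692.
%OS = 100·exp(−πζ/√(1−ζ²)) = 4.91%.

%OS ≈ 4.91%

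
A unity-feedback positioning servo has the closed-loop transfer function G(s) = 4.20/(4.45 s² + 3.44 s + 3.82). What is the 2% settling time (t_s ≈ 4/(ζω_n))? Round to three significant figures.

Dividing through by 4.45: denominator becomes s² + 0.7730 s + 0.8584.
So ω_n = √0.8584 = 0.927 rad/s and ζ = 0.7730/(2·0.927) = 0.417.
t_s ≈ 4/(ζω_n) = 10.3 s.

t_s ≈ 10.3 s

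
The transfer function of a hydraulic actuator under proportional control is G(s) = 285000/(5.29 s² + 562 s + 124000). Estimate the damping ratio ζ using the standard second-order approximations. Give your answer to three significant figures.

Dividing through by 5.29: denominator becomes s² + 106.2 s + 23440.
So ω_n = √23440 = 153 rad/s and ζ = 106.2/(2·153) = 0.347.

ζ ≈ 0.347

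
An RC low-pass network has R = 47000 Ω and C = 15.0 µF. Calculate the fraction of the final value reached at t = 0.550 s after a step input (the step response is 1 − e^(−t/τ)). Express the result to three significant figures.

τ = RC = 47000 × 15.0 µF = 0.705 s.
y(t)/y_∞ = 1 − e^(−t/τ) = 1 − e^(−0.550/0.705) = 1 − e^(−0.780) = 0.542.

y/y_∞ ≈ 0.542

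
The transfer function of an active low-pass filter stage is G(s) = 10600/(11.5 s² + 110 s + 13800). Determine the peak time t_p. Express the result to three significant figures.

t_p ≈ 0.0916 s

Dividing through by 11.5: denominator becomes s² + 9.565 s + 1200.
So ω_n = √1200 = 34.6 rad/s and ζ = 9.565/(2·34.6) = 0.138.
ω_d = ω_n√(1−ζ²) = 34.3 rad/s. t_p = π/ω_d = 0.0916 s.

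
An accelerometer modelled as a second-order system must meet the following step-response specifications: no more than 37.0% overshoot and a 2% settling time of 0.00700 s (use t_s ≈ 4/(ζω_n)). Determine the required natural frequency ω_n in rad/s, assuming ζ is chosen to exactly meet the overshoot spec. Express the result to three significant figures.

From %OS = 100·exp(−πζ/√(1−ζ²)), invert to get ζ = −ln(OS)/√(π² + ln²(OS)) with OS = 0.370.
−ln 0.370 = 0.9943, so ζ = 0.9943/√(π² + 0.9885) = 0.302.
Then ω_n = 4/(ζ t_s) = 4/(0.302 × 0.00700) = 1890 rad/s.

ω_n ≈ 1890 rad/s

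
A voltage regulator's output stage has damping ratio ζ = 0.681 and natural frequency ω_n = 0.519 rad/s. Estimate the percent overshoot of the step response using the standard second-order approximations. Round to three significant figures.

%OS ≈ 5.38%

For an underdamped second-order system, %OS = 100·exp(−πζ/√(1−ζ²)).
πζ/√(1−ζ²) = π·0.681/√(1−0.464) = 2.922, so %OS = 100·e^(−2.922) = 5.38%.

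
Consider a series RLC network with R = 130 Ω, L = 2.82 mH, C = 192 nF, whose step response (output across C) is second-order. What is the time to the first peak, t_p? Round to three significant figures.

For a series RLC circuit (capacitor voltage as output), ω_n = 1/√(LC) = 1/√(2.82 mH · 192 nF) = 43000 rad/s.
ζ = (R/2)·√(C/L) = (130/2)·√(192 nF/2.82 mH) = 0.536.
ω_d = ω_n√(1−ζ²) = 36300 rad/s. t_p = π/ω_d = 0.0000866 s.

t_p ≈ 0.0000866 s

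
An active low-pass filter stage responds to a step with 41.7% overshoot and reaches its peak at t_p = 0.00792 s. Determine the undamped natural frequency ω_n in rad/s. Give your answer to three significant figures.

The overshoot fixes ζ = −ln(OS)/√(π²+ln²(OS)) = 0.268.
From t_p = π/ω_d, ω_d = π/0.00792 = 397 rad/s, so ω_n = ω_d/√(1−ζ²) = 412 rad/s.

ω_n ≈ 412 rad/s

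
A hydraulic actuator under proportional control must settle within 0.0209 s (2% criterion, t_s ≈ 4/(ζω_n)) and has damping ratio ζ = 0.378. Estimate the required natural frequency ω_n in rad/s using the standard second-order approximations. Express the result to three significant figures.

Rearranging t_s ≈ 4/(ζω_n) gives ω_n = 4/(ζ·t_s) = 4/(0.378 × 0.0209) = 506 rad/s.

ω_n ≈ 506 rad/s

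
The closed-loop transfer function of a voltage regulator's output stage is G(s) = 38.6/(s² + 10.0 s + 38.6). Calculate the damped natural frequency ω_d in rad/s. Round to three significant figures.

Comparing the denominator to s² + 2ζω_n s + ω_n²: ω_n = √38.6 = 6.21 rad/s, and 2ζω_n = 10.0 so ζ = 10.0/(2·6.21) = 0.805.
ω_d = 6.21·√(1 − 0.805²) = 3.69 rad/s.

ω_d ≈ 3.69 rad/s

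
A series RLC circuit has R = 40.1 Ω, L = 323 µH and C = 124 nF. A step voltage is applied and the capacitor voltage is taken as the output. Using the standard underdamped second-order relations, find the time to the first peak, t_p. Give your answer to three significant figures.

For a series RLC circuit (capacitor voltage as output), ω_n = 1/√(LC) = 1/√(323 µH · 124 nF) = 158000 rad/s.
ζ = (R/2)·√(C/L) = (40.1/2)·√(124 nF/323 µH) = 0.393.
ω_d = ω_n√(1−ζ²) = 145000 rad/s. t_p = π/ω_d = 0.0000216 s.

t_p ≈ 0.0000216 s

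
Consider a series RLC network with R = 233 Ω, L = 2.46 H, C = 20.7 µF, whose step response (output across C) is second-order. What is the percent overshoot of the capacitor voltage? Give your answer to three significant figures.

%OS ≈ 32.4%

For a series RLC circuit (capacitor voltage as output), ω_n = 1/√(LC) = 1/√(2.46 H · 20.7 µF) = 140 rad/s.
ζ = (R/2)·√(C/L) = (233/2)·√(20.7 µF/2.46 H) = 0.338.
%OS = 100·exp(−πζ/√(1−ζ²)) = 32.4%.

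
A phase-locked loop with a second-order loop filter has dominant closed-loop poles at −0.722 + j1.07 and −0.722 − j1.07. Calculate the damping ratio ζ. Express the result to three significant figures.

The poles are at −σ ± jω_d with σ = 0.722 and ω_d = 1.07, so ω_n = √(σ²+ω_d²) = 1.29 rad/s and ζ = σ/ω_n = 0.559.

ζ ≈ 0.559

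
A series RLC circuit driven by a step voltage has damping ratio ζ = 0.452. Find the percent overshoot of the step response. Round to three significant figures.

%OS ≈ 20.4%

For an underdamped second-order system, %OS = 100·exp(−πζ/√(1−ζ²)).
πζ/√(1−ζ²) = π·0.452/√(1−0.204) = 1.592, so %OS = 100·e^(−1.592) = 20.4%.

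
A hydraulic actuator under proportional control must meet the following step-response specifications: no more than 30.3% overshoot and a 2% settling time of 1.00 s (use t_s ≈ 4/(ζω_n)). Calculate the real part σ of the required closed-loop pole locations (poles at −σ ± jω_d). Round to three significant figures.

The settling-time spec alone fixes σ = ζω_n = 4/t_s = 4/1.00 = 4.00.
(Overshoot then fixes ζ = 0.355 and hence ω_d = σ·√(1−ζ²)/ζ = 10.5 rad/s.)

σ ≈ 4.00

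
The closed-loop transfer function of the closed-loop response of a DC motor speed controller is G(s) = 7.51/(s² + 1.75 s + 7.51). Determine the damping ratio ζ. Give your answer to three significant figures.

ζ ≈ 0.319

Matching coefficients with s² + 2ζω_n s + ω_n² gives ω_n² = 7.51 ⇒ ω_n = 2.74 rad/s, and ζ = 1.75/(2ω_n) = 0.319.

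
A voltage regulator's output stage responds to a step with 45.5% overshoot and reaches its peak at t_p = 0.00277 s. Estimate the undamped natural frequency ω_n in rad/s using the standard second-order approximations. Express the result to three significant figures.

The overshoot fixes ζ = −ln(OS)/√(π²+ln²(OS)) = 0.243.
From t_p = π/ω_d, ω_d = π/0.00277 = 1130 rad/s, so ω_n = ω_d/√(1−ζ²) = 1170 rad/s.

ω_n ≈ 1170 rad/s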